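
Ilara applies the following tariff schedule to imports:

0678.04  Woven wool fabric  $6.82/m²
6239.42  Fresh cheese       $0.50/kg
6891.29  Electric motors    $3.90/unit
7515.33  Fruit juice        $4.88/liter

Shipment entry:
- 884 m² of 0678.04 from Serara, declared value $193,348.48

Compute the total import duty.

$6,028.88

Line 1 (0678.04, Serara, 884 m², $193,348.48):
Base rate for 0678.04 is $6.82/m².
Duty = 884 × $6.82 = $6,028.88.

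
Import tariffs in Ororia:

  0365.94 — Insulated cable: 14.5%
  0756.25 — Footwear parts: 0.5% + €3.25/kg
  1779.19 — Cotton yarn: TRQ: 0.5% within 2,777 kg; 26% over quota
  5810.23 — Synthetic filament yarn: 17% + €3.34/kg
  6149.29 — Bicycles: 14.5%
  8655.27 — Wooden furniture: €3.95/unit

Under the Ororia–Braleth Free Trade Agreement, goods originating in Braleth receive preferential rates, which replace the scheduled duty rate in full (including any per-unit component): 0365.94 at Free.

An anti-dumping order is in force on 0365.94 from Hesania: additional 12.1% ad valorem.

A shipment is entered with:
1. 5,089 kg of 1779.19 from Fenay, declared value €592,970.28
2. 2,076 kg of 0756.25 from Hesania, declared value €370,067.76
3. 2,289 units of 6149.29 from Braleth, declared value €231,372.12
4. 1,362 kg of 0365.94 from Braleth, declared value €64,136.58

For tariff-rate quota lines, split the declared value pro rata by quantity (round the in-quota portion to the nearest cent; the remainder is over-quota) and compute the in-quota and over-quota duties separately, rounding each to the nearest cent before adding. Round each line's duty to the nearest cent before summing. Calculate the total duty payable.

€113,806.68

Line 1 (1779.19, Fenay, 5,089 kg, €592,970.28):
Code 1779.19 is under a tariff-rate quota (threshold 2,777 kg). In-quota: 2,777 kg at 0.5%; over-quota: 2,312 kg at 26%.
Pro-rata value split: in-quota = €592,970.28 × 2,777/5,089 = €323,576.04; over-quota = €592,970.28 − €323,576.04 = €269,394.24.
In-quota duty = €323,576.04 × 0.5% = €1,617.88. Over-quota duty = €269,394.24 × 26% = €70,042.50.
Line duty = €1,617.88 + €70,042.50 = €71,660.38.
Line 2 (0756.25, Hesania, 2,076 kg, €370,067.76):
Base rate for 0756.25 is 0.5% + €3.25/kg.
Duty = €370,067.76 × 0.5% + 2,076 × €3.25 = €8,597.34.
Line 3 (6149.29, Braleth, 2,289 units, €231,372.12):
Base rate for 6149.29 is 14.5%.
Origin Braleth is the FTA partner but 6149.29 is not on the preference list; base rate stands.
Duty = €231,372.12 × 14.5% = €33,548.96.
Line 4 (0365.94, Braleth, 1,362 kg, €64,136.58):
Base rate for 0365.94 is 14.5%.
Origin Braleth qualifies under the Ororia–Braleth agreement and 0365.94 is covered: preferential rate Free applies instead.
The additional-duty order on 0365.94 targets Hesania, not Braleth; it does not apply.
Duty = €64,136.58 × 0% = €0.00.
Total = €71,660.38 + €8,597.34 + €33,548.96 + €0.00 = €113,806.68.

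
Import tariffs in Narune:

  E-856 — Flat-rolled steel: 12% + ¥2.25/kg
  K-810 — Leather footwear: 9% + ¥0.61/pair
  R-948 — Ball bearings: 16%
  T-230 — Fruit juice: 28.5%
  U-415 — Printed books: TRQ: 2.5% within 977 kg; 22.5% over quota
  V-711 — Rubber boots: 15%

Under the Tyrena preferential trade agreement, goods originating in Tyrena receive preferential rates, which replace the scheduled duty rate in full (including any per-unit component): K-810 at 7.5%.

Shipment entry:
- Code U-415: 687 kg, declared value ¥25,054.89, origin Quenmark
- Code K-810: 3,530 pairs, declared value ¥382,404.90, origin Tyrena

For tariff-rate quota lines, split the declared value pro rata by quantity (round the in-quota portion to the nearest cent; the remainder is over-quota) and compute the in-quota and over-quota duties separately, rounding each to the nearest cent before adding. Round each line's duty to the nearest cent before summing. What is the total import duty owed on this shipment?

Line 1 (U-415, Quenmark, 687 kg, ¥25,054.89):
Code U-415 is under a tariff-rate quota (threshold 977 kg). Quantity 687 kg is within the quota, so the in-quota rate 2.5% applies to the full value.
Duty = ¥25,054.89 × 2.5% = ¥626.37.
Line 2 (K-810, Tyrena, 3,530 pairs, ¥382,404.90):
Base rate for K-810 is 9% + ¥0.61/pair.
Origin Tyrena qualifies under the Narune–Tyrena agreement and K-810 is covered: preferential rate 7.5% applies instead.
Duty = ¥382,404.90 × 7.5% = ¥28,680.37.
Total = ¥626.37 + ¥28,680.37 = ¥29,306.74.

¥29,306.74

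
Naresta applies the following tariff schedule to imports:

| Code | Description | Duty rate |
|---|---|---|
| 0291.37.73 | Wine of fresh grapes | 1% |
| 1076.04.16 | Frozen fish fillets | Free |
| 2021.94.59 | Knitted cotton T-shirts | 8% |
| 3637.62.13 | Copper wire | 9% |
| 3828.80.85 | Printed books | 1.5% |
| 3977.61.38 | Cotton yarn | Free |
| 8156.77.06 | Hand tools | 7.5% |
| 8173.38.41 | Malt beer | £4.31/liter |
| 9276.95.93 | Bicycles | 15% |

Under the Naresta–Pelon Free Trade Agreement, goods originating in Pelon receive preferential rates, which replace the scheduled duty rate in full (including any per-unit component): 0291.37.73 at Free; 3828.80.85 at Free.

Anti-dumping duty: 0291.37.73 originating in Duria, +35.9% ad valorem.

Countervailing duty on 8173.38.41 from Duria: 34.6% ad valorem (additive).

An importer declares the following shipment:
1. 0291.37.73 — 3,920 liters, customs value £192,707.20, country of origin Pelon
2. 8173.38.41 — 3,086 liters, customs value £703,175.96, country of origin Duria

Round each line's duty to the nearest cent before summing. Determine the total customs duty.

£256,599.54

Line 1 (0291.37.73, Pelon, 3,920 liters, £192,707.20):
Base rate for 0291.37.73 is 1%.
Origin Pelon qualifies under the Naresta–Pelon agreement and 0291.37.73 is covered: preferential rate Free applies instead.
The additional-duty order on 0291.37.73 targets Duria, not Pelon; it does not apply.
Duty = £192,707.20 × 0% = £0.00.
Line 2 (8173.38.41, Duria, 3,086 liters, £703,175.96):
Base rate for 8173.38.41 is £4.31/liter.
Additional duty on 8173.38.41 from Duria: +34.6% ad valorem. Applied ad valorem rate = 34.6%.
Duty = £703,175.96 × 34.6% + 3,086 × £4.31 = £256,599.54.
Total = £0.00 + £256,599.54 = £256,599.54.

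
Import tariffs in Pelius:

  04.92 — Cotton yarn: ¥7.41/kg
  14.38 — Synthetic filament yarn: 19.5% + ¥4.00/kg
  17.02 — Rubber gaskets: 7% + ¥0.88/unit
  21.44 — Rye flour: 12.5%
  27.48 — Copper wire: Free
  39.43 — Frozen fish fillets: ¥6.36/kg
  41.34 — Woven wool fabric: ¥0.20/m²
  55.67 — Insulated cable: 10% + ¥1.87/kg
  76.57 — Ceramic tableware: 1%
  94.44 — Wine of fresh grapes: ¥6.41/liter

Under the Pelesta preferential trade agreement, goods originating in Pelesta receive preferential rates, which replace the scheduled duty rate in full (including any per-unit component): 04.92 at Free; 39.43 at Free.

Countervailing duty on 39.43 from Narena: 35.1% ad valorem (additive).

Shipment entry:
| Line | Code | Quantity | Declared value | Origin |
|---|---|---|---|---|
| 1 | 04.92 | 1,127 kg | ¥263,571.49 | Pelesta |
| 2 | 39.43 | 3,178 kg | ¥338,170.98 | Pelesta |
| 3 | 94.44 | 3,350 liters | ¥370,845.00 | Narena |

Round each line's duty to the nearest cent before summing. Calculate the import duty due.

Line 1 (04.92, Pelesta, 1,127 kg, ¥263,571.49):
Base rate for 04.92 is ¥7.41/kg.
Origin Pelesta qualifies under the Pelius–Pelesta agreement and 04.92 is covered: preferential rate Free applies instead.
Duty = ¥263,571.49 × 0% = ¥0.00.
Line 2 (39.43, Pelesta, 3,178 kg, ¥338,170.98):
Base rate for 39.43 is ¥6.36/kg.
Origin Pelesta qualifies under the Pelius–Pelesta agreement and 39.43 is covered: preferential rate Free applies instead.
The additional-duty order on 39.43 targets Narena, not Pelesta; it does not apply.
Duty = ¥338,170.98 × 0% = ¥0.00.
Line 3 (94.44, Narena, 3,350 liters, ¥370,845.00):
Base rate for 94.44 is ¥6.41/liter.
Duty = 3,350 × ¥6.41 = ¥21,473.50.
Total = ¥0.00 + ¥0.00 + ¥21,473.50 = ¥21,473.50.

¥21,473.50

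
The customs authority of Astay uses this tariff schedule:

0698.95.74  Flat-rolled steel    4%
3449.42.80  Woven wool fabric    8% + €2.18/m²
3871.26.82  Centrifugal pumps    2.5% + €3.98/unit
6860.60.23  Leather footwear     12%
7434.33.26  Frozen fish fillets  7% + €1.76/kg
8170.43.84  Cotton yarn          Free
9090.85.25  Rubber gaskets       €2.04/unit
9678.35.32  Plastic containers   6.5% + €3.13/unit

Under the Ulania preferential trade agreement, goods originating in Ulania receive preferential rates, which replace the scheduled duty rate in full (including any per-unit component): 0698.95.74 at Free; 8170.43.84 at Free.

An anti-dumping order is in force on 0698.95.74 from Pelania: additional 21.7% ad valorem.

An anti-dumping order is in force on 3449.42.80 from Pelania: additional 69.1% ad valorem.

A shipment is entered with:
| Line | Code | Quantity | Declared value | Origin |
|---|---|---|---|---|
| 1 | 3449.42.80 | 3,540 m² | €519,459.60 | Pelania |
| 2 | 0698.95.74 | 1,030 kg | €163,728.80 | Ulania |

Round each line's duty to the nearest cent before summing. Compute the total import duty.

€408,220.55

Line 1 (3449.42.80, Pelania, 3,540 m², €519,459.60):
Base rate for 3449.42.80 is 8% + €2.18/m².
Additional duty on 3449.42.80 from Pelania: +69.1%. Applied ad valorem rate: 8% + 69.1% = 77.1%.
Duty = €519,459.60 × 77.1% + 3,540 × €2.18 = €408,220.55.
Line 2 (0698.95.74, Ulania, 1,030 kg, €163,728.80):
Base rate for 0698.95.74 is 4%.
Origin Ulania qualifies under the Astay–Ulania agreement and 0698.95.74 is covered: preferential rate Free applies instead.
The additional-duty order on 0698.95.74 targets Pelania, not Ulania; it does not apply.
Duty = €163,728.80 × 0% = €0.00.
Total = €408,220.55 + €0.00 = €408,220.55.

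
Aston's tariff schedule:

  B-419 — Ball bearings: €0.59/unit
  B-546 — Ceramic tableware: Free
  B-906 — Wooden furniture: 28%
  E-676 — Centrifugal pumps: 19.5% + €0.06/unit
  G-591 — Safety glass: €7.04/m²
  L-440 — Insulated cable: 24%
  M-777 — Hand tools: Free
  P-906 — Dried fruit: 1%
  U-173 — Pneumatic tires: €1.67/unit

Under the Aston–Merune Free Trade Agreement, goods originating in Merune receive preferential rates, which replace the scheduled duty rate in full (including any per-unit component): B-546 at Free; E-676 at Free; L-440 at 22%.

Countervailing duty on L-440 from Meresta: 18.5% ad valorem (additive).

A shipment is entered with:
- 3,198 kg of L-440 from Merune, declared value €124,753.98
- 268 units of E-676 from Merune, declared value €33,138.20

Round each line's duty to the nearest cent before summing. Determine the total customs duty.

€27,445.88

Line 1 (L-440, Merune, 3,198 kg, €124,753.98):
Base rate for L-440 is 24%.
Origin Merune qualifies under the Aston–Merune agreement and L-440 is covered: preferential rate 22% applies instead.
The additional-duty order on L-440 targets Meresta, not Merune; it does not apply.
Duty = €124,753.98 × 22% = €27,445.88.
Line 2 (E-676, Merune, 268 units, €33,138.20):
Base rate for E-676 is 19.5% + €0.06/unit.
Origin Merune qualifies under the Aston–Merune agreement and E-676 is covered: preferential rate Free applies instead.
Duty = €33,138.20 × 0% = €0.00.
Total = €27,445.88 + €0.00 = €27,445.88.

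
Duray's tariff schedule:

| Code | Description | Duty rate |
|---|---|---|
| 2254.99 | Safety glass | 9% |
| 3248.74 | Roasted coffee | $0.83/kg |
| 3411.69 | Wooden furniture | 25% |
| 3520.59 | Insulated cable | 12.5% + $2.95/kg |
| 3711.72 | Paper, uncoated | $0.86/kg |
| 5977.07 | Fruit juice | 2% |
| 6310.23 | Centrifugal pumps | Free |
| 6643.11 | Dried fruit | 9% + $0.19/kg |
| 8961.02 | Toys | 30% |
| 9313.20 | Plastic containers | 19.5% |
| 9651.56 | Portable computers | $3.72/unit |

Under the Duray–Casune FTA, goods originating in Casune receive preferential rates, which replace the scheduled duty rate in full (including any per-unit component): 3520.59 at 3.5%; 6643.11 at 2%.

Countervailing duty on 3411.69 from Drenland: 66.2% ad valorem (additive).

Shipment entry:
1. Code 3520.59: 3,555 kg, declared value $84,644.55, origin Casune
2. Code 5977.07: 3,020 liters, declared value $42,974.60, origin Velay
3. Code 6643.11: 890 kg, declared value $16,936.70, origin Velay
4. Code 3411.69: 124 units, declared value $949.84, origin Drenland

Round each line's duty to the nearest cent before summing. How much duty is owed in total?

$6,381.70

Line 1 (3520.59, Casune, 3,555 kg, $84,644.55):
Base rate for 3520.59 is 12.5% + $2.95/kg.
Origin Casune qualifies under the Duray–Casune agreement and 3520.59 is covered: preferential rate 3.5% applies instead.
Duty = $84,644.55 × 3.5% = $2,962.56.
Line 2 (5977.07, Velay, 3,020 liters, $42,974.60):
Base rate for 5977.07 is 2%.
Duty = $42,974.60 × 2% = $859.49.
Line 3 (6643.11, Velay, 890 kg, $16,936.70):
Base rate for 6643.11 is 9% + $0.19/kg.
6643.11 has an FTA preferential rate, but origin Velay is not Casune; base rate stands.
Duty = $16,936.70 × 9% + 890 × $0.19 = $1,693.40.
Line 4 (3411.69, Drenland, 124 units, $949.84):
Base rate for 3411.69 is 25%.
Additional duty on 3411.69 from Drenland: +66.2%. Applied ad valorem rate: 25% + 66.2% = 91.2%.
Duty = $949.84 × 91.2% = $866.25.
Total = $2,962.56 + $859.49 + $1,693.40 + $866.25 = $6,381.70.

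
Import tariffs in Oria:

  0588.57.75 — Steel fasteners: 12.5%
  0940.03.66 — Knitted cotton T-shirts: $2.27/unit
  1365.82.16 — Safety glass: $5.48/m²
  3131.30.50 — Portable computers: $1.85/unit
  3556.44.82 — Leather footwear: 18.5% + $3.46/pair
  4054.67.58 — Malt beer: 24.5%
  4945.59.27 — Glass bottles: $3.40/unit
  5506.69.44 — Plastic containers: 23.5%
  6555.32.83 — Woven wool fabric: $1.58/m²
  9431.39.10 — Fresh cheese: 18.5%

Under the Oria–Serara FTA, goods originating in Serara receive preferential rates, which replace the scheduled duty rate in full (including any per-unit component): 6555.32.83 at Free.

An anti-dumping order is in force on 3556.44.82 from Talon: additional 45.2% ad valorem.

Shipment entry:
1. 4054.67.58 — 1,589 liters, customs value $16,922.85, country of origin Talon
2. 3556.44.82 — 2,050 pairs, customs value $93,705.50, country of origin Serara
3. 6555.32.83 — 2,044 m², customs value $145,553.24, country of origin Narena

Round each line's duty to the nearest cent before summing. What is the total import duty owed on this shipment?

$31,804.14

Line 1 (4054.67.58, Talon, 1,589 liters, $16,922.85):
Base rate for 4054.67.58 is 24.5%.
Duty = $16,922.85 × 24.5% = $4,146.10.
Line 2 (3556.44.82, Serara, 2,050 pairs, $93,705.50):
Base rate for 3556.44.82 is 18.5% + $3.46/pair.
Origin Serara is the FTA partner but 3556.44.82 is not on the preference list; base rate stands.
The additional-duty order on 3556.44.82 targets Talon, not Serara; it does not apply.
Duty = $93,705.50 × 18.5% + 2,050 × $3.46 = $24,428.52.
Line 3 (6555.32.83, Narena, 2,044 m², $145,553.24):
Base rate for 6555.32.83 is $1.58/m².
6555.32.83 has an FTA preferential rate, but origin Narena is not Serara; base rate stands.
Duty = 2,044 × $1.58 = $3,229.52.
Total = $4,146.10 + $24,428.52 + $3,229.52 = $31,804.14.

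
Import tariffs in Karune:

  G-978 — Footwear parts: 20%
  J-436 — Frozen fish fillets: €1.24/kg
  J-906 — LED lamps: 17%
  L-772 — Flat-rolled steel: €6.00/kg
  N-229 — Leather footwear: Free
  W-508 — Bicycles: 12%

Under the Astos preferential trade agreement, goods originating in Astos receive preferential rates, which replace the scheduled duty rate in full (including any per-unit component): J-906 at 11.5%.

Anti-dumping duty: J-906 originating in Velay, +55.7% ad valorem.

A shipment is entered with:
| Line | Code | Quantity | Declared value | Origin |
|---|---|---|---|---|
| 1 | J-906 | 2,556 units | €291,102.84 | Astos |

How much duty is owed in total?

Line 1 (J-906, Astos, 2,556 units, €291,102.84):
Base rate for J-906 is 17%.
Origin Astos qualifies under the Karune–Astos agreement and J-906 is covered: preferential rate 11.5% applies instead.
The additional-duty order on J-906 targets Velay, not Astos; it does not apply.
Duty = €291,102.84 × 11.5% = €33,476.83.

€33,476.83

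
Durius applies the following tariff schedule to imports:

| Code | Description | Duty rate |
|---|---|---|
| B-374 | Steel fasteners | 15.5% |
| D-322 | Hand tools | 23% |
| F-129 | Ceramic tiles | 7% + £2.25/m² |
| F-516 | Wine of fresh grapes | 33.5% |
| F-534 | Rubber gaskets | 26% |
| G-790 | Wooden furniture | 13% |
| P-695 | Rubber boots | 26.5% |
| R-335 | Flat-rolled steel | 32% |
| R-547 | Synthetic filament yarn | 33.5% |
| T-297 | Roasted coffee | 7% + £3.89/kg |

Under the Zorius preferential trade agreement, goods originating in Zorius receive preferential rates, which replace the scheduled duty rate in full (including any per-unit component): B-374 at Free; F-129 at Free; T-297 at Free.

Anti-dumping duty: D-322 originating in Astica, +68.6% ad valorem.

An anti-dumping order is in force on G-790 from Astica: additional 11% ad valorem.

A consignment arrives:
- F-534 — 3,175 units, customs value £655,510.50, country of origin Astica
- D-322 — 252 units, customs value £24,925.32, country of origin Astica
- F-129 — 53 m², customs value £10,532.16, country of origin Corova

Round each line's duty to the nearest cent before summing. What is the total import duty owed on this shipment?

£194,120.82

Line 1 (F-534, Astica, 3,175 units, £655,510.50):
Base rate for F-534 is 26%.
Duty = £655,510.50 × 26% = £170,432.73.
Line 2 (D-322, Astica, 252 units, £24,925.32):
Base rate for D-322 is 23%.
Additional duty on D-322 from Astica: +68.6%. Applied ad valorem rate: 23% + 68.6% = 91.6%.
Duty = £24,925.32 × 91.6% = £22,831.59.
Line 3 (F-129, Corova, 53 m², £10,532.16):
Base rate for F-129 is 7% + £2.25/m².
F-129 has an FTA preferential rate, but origin Corova is not Zorius; base rate stands.
Duty = £10,532.16 × 7% + 53 × £2.25 = £856.50.
Total = £170,432.73 + £22,831.59 + £856.50 = £194,120.82.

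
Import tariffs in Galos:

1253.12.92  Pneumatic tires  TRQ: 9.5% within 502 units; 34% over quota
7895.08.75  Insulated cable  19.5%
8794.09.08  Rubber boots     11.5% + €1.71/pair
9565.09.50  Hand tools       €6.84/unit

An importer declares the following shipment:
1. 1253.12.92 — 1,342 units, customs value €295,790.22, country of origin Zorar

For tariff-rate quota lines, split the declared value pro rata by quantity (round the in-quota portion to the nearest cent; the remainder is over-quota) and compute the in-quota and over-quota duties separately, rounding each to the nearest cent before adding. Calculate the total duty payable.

Line 1 (1253.12.92, Zorar, 1,342 units, €295,790.22):
Code 1253.12.92 is under a tariff-rate quota (threshold 502 units). In-quota: 502 units at 9.5%; over-quota: 840 units at 34%.
Pro-rata value split: in-quota = €295,790.22 × 502/1,342 = €110,645.82; over-quota = €295,790.22 − €110,645.82 = €185,144.40.
In-quota duty = €110,645.82 × 9.5% = €10,511.35. Over-quota duty = €185,144.40 × 34% = €62,949.10.
Line duty = €10,511.35 + €62,949.10 = €73,460.45.

€73,460.45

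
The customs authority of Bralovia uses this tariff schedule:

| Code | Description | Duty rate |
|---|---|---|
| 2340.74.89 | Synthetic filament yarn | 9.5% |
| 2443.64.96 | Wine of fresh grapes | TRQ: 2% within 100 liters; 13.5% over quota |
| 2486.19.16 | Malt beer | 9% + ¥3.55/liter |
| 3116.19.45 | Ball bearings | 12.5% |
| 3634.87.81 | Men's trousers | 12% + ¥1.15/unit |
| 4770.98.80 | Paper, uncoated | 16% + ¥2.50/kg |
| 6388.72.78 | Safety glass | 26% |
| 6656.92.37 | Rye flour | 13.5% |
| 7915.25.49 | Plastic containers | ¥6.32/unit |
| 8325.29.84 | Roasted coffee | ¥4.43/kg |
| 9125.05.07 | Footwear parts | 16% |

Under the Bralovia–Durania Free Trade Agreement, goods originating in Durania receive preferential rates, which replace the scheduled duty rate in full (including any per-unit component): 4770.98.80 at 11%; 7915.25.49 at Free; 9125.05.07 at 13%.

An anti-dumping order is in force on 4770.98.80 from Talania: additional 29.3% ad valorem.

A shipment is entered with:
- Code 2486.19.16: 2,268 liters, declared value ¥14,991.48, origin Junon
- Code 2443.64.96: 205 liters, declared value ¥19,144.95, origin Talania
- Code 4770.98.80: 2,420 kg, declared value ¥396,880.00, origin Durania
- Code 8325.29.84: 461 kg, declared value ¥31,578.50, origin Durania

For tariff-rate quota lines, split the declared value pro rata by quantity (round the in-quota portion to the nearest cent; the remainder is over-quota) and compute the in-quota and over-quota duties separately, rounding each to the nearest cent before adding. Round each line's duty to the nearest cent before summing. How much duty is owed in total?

¥56,610.24

Line 1 (2486.19.16, Junon, 2,268 liters, ¥14,991.48):
Base rate for 2486.19.16 is 9% + ¥3.55/liter.
Duty = ¥14,991.48 × 9% + 2,268 × ¥3.55 = ¥9,400.63.
Line 2 (2443.64.96, Talania, 205 liters, ¥19,144.95):
Code 2443.64.96 is under a tariff-rate quota (threshold 100 liters). In-quota: 100 liters at 2%; over-quota: 105 liters at 13.5%.
Pro-rata value split: in-quota = ¥19,144.95 × 100/205 = ¥9,339.00; over-quota = ¥19,144.95 − ¥9,339.00 = ¥9,805.95.
In-quota duty = ¥9,339.00 × 2% = ¥186.78. Over-quota duty = ¥9,805.95 × 13.5% = ¥1,323.80.
Line duty = ¥186.78 + ¥1,323.80 = ¥1,510.58.
Line 3 (4770.98.80, Durania, 2,420 kg, ¥396,880.00):
Base rate for 4770.98.80 is 16% + ¥2.50/kg.
Origin Durania qualifies under the Bralovia–Durania agreement and 4770.98.80 is covered: preferential rate 11% applies instead.
The additional-duty order on 4770.98.80 targets Talania, not Durania; it does not apply.
Duty = ¥396,880.00 × 11% = ¥43,656.80.
Line 4 (8325.29.84, Durania, 461 kg, ¥31,578.50):
Base rate for 8325.29.84 is ¥4.43/kg.
Origin Durania is the FTA partner but 8325.29.84 is not on the preference list; base rate stands.
Duty = 461 × ¥4.43 = ¥2,042.23.
Total = ¥9,400.63 + ¥1,510.58 + ¥43,656.80 + ¥2,042.23 = ¥56,610.24.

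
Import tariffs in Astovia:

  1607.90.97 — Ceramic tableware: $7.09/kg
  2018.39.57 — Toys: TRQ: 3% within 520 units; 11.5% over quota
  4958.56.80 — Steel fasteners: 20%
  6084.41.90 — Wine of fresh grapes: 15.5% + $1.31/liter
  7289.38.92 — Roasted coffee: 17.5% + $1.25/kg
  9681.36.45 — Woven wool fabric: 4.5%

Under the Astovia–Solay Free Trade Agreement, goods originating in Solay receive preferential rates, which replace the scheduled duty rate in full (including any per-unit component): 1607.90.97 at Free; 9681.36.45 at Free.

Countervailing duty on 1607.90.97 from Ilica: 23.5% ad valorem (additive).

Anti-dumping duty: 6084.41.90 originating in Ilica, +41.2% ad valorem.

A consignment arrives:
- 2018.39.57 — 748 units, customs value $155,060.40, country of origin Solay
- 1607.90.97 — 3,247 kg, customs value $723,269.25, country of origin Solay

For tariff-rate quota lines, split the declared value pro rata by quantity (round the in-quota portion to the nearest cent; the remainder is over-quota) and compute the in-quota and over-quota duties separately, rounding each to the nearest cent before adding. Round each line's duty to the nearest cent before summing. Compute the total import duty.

Line 1 (2018.39.57, Solay, 748 units, $155,060.40):
Code 2018.39.57 is under a tariff-rate quota (threshold 520 units). In-quota: 520 units at 3%; over-quota: 228 units at 11.5%.
Pro-rata value split: in-quota = $155,060.40 × 520/748 = $107,796.00; over-quota = $155,060.40 − $107,796.00 = $47,264.40.
In-quota duty = $107,796.00 × 3% = $3,233.88. Over-quota duty = $47,264.40 × 11.5% = $5,435.41.
Line duty = $3,233.88 + $5,435.41 = $8,669.29.
Line 2 (1607.90.97, Solay, 3,247 kg, $723,269.25):
Base rate for 1607.90.97 is $7.09/kg.
Origin Solay qualifies under the Astovia–Solay agreement and 1607.90.97 is covered: preferential rate Free applies instead.
The additional-duty order on 1607.90.97 targets Ilica, not Solay; it does not apply.
Duty = $723,269.25 × 0% = $0.00.
Total = $8,669.29 + $0.00 = $8,669.29.

$8,669.29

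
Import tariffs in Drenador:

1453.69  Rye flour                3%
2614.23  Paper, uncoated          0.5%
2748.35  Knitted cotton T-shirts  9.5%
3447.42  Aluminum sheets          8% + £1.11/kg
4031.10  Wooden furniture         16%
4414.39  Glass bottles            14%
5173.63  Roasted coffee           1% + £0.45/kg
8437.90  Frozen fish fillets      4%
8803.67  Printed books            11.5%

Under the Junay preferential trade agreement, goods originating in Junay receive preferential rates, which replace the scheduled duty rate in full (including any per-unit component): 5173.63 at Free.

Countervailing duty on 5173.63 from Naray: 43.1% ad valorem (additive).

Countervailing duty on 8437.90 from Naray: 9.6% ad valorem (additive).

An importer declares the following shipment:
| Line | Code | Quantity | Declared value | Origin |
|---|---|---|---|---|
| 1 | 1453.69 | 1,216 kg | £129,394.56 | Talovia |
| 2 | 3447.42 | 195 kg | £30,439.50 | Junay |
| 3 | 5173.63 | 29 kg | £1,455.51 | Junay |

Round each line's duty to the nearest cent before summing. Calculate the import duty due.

Line 1 (1453.69, Talovia, 1,216 kg, £129,394.56):
Base rate for 1453.69 is 3%.
Duty = £129,394.56 × 3% = £3,881.84.
Line 2 (3447.42, Junay, 195 kg, £30,439.50):
Base rate for 3447.42 is 8% + £1.11/kg.
Origin Junay is the FTA partner but 3447.42 is not on the preference list; base rate stands.
Duty = £30,439.50 × 8% + 195 × £1.11 = £2,651.61.
Line 3 (5173.63, Junay, 29 kg, £1,455.51):
Base rate for 5173.63 is 1% + £0.45/kg.
Origin Junay qualifies under the Drenador–Junay agreement and 5173.63 is covered: preferential rate Free applies instead.
The additional-duty order on 5173.63 targets Naray, not Junay; it does not apply.
Duty = £1,455.51 × 0% = £0.00.
Total = £3,881.84 + £2,651.61 + £0.00 = £6,533.45.

£6,533.45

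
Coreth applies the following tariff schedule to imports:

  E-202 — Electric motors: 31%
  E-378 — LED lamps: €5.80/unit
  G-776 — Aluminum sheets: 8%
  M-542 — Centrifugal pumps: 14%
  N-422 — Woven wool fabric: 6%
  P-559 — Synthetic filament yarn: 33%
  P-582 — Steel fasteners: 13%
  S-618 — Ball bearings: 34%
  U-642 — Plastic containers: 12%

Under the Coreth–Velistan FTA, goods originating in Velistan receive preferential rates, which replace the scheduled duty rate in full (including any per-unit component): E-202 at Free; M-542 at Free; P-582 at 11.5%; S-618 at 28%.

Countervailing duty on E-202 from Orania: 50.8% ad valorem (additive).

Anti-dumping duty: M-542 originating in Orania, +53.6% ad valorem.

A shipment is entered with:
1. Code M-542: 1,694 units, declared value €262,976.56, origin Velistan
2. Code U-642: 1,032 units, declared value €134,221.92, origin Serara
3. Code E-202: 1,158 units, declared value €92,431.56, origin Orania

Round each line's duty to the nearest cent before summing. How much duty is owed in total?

€91,715.65

Line 1 (M-542, Velistan, 1,694 units, €262,976.56):
Base rate for M-542 is 14%.
Origin Velistan qualifies under the Coreth–Velistan agreement and M-542 is covered: preferential rate Free applies instead.
The additional-duty order on M-542 targets Orania, not Velistan; it does not apply.
Duty = €262,976.56 × 0% = €0.00.
Line 2 (U-642, Serara, 1,032 units, €134,221.92):
Base rate for U-642 is 12%.
Duty = €134,221.92 × 12% = €16,106.63.
Line 3 (E-202, Orania, 1,158 units, €92,431.56):
Base rate for E-202 is 31%.
E-202 has an FTA preferential rate, but origin Orania is not Velistan; base rate stands.
Additional duty on E-202 from Orania: +50.8%. Applied ad valorem rate: 31% + 50.8% = 81.8%.
Duty = €92,431.56 × 81.8% = €75,609.02.
Total = €0.00 + €16,106.63 + €75,609.02 = €91,715.65.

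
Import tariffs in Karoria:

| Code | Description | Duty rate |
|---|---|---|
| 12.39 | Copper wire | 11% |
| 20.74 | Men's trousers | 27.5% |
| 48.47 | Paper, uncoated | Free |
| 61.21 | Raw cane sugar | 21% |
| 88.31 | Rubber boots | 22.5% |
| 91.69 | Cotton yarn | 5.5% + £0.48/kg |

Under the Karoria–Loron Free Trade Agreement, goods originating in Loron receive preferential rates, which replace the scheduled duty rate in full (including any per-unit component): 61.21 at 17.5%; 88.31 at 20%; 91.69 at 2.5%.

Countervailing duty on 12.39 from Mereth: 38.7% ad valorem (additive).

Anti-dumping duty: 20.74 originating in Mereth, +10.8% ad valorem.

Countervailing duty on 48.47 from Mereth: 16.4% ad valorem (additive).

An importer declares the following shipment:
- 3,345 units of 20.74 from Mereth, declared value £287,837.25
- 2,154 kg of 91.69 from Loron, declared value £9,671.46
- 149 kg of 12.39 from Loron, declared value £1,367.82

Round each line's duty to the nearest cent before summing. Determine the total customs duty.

£110,633.92

Line 1 (20.74, Mereth, 3,345 units, £287,837.25):
Base rate for 20.74 is 27.5%.
Additional duty on 20.74 from Mereth: +10.8%. Applied ad valorem rate: 27.5% + 10.8% = 38.3%.
Duty = £287,837.25 × 38.3% = £110,241.67.
Line 2 (91.69, Loron, 2,154 kg, £9,671.46):
Base rate for 91.69 is 5.5% + £0.48/kg.
Origin Loron qualifies under the Karoria–Loron agreement and 91.69 is covered: preferential rate 2.5% applies instead.
Duty = £9,671.46 × 2.5% = £241.79.
Line 3 (12.39, Loron, 149 kg, £1,367.82):
Base rate for 12.39 is 11%.
Origin Loron is the FTA partner but 12.39 is not on the preference list; base rate stands.
The additional-duty order on 12.39 targets Mereth, not Loron; it does not apply.
Duty = £1,367.82 × 11% = £150.46.
Total = £110,241.67 + £241.79 + £150.46 = £110,633.92.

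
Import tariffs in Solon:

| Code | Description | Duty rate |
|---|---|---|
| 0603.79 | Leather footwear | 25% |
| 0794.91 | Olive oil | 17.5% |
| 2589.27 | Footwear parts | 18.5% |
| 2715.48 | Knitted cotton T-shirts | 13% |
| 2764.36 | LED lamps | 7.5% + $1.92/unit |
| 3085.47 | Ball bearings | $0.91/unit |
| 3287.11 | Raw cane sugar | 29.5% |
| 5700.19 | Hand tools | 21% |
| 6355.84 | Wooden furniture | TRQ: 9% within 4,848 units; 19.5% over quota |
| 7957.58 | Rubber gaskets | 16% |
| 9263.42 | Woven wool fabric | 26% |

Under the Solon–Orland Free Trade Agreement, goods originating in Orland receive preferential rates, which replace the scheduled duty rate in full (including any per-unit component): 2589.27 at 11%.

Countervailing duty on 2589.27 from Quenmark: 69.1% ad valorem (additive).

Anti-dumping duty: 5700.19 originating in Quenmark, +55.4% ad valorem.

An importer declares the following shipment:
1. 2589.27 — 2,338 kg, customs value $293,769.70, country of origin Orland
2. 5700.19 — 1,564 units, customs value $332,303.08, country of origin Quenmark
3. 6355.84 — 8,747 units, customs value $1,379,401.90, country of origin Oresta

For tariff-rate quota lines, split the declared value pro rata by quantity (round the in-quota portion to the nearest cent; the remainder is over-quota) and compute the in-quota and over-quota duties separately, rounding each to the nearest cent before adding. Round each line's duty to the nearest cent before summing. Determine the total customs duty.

$474,901.98

Line 1 (2589.27, Orland, 2,338 kg, $293,769.70):
Base rate for 2589.27 is 18.5%.
Origin Orland qualifies under the Solon–Orland agreement and 2589.27 is covered: preferential rate 11% applies instead.
The additional-duty order on 2589.27 targets Quenmark, not Orland; it does not apply.
Duty = $293,769.70 × 11% = $32,314.67.
Line 2 (5700.19, Quenmark, 1,564 units, $332,303.08):
Base rate for 5700.19 is 21%.
Additional duty on 5700.19 from Quenmark: +55.4%. Applied ad valorem rate: 21% + 55.4% = 76.4%.
Duty = $332,303.08 × 76.4% = $253,879.55.
Line 3 (6355.84, Oresta, 8,747 units, $1,379,401.90):
Code 6355.84 is under a tariff-rate quota (threshold 4,848 units). In-quota: 4,848 units at 9%; over-quota: 3,899 units at 19.5%.
Pro-rata value split: in-quota = $1,379,401.90 × 4,848/8,747 = $764,529.60; over-quota = $1,379,401.90 − $764,529.60 = $614,872.30.
In-quota duty = $764,529.60 × 9% = $68,807.66. Over-quota duty = $614,872.30 × 19.5% = $119,900.10.
Line duty = $68,807.66 + $119,900.10 = $188,707.76.
Total = $32,314.67 + $253,879.55 + $188,707.76 = $474,901.98.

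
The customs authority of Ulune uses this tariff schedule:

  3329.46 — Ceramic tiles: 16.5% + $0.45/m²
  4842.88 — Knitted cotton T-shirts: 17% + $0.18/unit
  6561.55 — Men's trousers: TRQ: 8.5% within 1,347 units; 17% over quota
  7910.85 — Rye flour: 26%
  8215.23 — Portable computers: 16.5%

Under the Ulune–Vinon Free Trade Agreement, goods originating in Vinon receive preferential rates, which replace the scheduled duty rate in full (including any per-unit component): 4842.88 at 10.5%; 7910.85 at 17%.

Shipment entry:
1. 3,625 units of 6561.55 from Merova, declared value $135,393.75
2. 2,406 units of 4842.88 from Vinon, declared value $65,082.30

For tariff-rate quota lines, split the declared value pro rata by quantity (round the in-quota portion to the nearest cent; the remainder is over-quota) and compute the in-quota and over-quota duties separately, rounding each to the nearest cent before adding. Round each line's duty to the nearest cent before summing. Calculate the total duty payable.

Line 1 (6561.55, Merova, 3,625 units, $135,393.75):
Code 6561.55 is under a tariff-rate quota (threshold 1,347 units). In-quota: 1,347 units at 8.5%; over-quota: 2,278 units at 17%.
Pro-rata value split: in-quota = $135,393.75 × 1,347/3,625 = $50,310.45; over-quota = $135,393.75 − $50,310.45 = $85,083.30.
In-quota duty = $50,310.45 × 8.5% = $4,276.39. Over-quota duty = $85,083.30 × 17% = $14,464.16.
Line duty = $4,276.39 + $14,464.16 = $18,740.55.
Line 2 (4842.88, Vinon, 2,406 units, $65,082.30):
Base rate for 4842.88 is 17% + $0.18/unit.
Origin Vinon qualifies under the Ulune–Vinon agreement and 4842.88 is covered: preferential rate 10.5% applies instead.
Duty = $65,082.30 × 10.5% = $6,833.64.
Total = $18,740.55 + $6,833.64 = $25,574.19.

$25,574.19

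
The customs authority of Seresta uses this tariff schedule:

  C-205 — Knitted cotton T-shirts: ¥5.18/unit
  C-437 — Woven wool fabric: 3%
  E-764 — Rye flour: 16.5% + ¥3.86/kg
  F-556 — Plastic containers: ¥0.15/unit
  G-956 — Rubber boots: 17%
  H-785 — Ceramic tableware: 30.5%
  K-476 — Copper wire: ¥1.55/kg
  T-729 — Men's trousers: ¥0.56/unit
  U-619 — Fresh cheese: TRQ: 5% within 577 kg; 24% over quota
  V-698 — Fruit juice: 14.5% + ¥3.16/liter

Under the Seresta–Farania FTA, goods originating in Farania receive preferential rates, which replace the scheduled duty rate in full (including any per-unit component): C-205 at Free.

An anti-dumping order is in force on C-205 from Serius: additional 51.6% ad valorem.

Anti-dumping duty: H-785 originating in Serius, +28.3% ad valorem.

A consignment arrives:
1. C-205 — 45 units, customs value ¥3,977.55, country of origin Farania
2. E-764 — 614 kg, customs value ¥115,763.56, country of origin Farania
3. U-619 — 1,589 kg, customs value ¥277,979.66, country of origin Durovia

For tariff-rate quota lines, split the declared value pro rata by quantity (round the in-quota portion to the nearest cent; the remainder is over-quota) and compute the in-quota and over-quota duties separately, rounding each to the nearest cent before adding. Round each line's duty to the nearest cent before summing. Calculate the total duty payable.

¥69,007.48

Line 1 (C-205, Farania, 45 units, ¥3,977.55):
Base rate for C-205 is ¥5.18/unit.
Origin Farania qualifies under the Seresta–Farania agreement and C-205 is covered: preferential rate Free applies instead.
The additional-duty order on C-205 targets Serius, not Farania; it does not apply.
Duty = ¥3,977.55 × 0% = ¥0.00.
Line 2 (E-764, Farania, 614 kg, ¥115,763.56):
Base rate for E-764 is 16.5% + ¥3.86/kg.
Origin Farania is the FTA partner but E-764 is not on the preference list; base rate stands.
Duty = ¥115,763.56 × 16.5% + 614 × ¥3.86 = ¥21,471.03.
Line 3 (U-619, Durovia, 1,589 kg, ¥277,979.66):
Code U-619 is under a tariff-rate quota (threshold 577 kg). In-quota: 577 kg at 5%; over-quota: 1,012 kg at 24%.
Pro-rata value split: in-quota = ¥277,979.66 × 577/1,589 = ¥100,940.38; over-quota = ¥277,979.66 − ¥100,940.38 = ¥177,039.28.
In-quota duty = ¥100,940.38 × 5% = ¥5,047.02. Over-quota duty = ¥177,039.28 × 24% = ¥42,489.43.
Line duty = ¥5,047.02 + ¥42,489.43 = ¥47,536.45.
Total = ¥0.00 + ¥21,471.03 + ¥47,536.45 = ¥69,007.48.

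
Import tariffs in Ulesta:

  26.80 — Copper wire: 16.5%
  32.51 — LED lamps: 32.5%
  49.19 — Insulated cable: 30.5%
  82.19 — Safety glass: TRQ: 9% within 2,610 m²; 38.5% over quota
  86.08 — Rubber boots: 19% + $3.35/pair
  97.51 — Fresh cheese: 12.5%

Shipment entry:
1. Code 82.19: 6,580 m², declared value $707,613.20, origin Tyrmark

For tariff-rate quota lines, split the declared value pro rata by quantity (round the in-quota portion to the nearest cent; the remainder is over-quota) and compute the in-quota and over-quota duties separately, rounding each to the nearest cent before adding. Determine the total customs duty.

$189,630.66

Line 1 (82.19, Tyrmark, 6,580 m², $707,613.20):
Code 82.19 is under a tariff-rate quota (threshold 2,610 m²). In-quota: 2,610 m² at 9%; over-quota: 3,970 m² at 38.5%.
Pro-rata value split: in-quota = $707,613.20 × 2,610/6,580 = $280,679.40; over-quota = $707,613.20 − $280,679.40 = $426,933.80.
In-quota duty = $280,679.40 × 9% = $25,261.15. Over-quota duty = $426,933.80 × 38.5% = $164,369.51.
Line duty = $25,261.15 + $164,369.51 = $189,630.66.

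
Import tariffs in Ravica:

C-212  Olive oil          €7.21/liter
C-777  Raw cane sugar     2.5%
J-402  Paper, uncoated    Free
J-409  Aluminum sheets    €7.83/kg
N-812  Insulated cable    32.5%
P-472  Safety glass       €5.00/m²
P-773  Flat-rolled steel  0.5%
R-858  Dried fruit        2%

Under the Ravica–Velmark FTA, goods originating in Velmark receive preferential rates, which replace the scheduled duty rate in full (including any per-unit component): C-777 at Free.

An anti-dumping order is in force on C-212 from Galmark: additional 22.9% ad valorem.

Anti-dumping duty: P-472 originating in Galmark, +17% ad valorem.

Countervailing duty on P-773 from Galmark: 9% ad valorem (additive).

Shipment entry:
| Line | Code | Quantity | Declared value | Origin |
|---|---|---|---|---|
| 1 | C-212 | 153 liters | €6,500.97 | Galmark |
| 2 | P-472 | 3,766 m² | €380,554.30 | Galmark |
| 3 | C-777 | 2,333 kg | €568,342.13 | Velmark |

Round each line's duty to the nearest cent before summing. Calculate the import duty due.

€86,116.08

Line 1 (C-212, Galmark, 153 liters, €6,500.97):
Base rate for C-212 is €7.21/liter.
Additional duty on C-212 from Galmark: +22.9% ad valorem. Applied ad valorem rate = 22.9%.
Duty = €6,500.97 × 22.9% + 153 × €7.21 = €2,591.85.
Line 2 (P-472, Galmark, 3,766 m², €380,554.30):
Base rate for P-472 is €5.00/m².
Additional duty on P-472 from Galmark: +17% ad valorem. Applied ad valorem rate = 17%.
Duty = €380,554.30 × 17% + 3,766 × €5.00 = €83,524.23.
Line 3 (C-777, Velmark, 2,333 kg, €568,342.13):
Base rate for C-777 is 2.5%.
Origin Velmark qualifies under the Ravica–Velmark agreement and C-777 is covered: preferential rate Free applies instead.
Duty = €568,342.13 × 0% = €0.00.
Total = €2,591.85 + €83,524.23 + €0.00 = €86,116.08.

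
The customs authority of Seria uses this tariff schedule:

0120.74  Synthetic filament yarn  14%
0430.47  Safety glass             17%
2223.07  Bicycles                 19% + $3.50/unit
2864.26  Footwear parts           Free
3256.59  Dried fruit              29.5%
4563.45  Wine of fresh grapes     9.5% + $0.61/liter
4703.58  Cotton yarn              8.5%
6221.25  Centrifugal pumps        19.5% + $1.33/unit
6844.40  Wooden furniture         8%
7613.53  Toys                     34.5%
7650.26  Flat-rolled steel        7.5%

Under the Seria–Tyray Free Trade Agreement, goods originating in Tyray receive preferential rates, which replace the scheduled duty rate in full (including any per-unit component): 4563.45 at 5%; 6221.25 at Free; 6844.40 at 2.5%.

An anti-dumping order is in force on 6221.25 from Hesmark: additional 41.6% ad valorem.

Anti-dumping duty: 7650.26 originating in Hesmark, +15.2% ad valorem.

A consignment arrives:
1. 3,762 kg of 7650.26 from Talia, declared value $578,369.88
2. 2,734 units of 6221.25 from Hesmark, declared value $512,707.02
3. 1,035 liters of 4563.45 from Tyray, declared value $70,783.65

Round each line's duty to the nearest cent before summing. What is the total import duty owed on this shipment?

$363,817.13

Line 1 (7650.26, Talia, 3,762 kg, $578,369.88):
Base rate for 7650.26 is 7.5%.
The additional-duty order on 7650.26 targets Hesmark, not Talia; it does not apply.
Duty = $578,369.88 × 7.5% = $43,377.74.
Line 2 (6221.25, Hesmark, 2,734 units, $512,707.02):
Base rate for 6221.25 is 19.5% + $1.33/unit.
6221.25 has an FTA preferential rate, but origin Hesmark is not Tyray; base rate stands.
Additional duty on 6221.25 from Hesmark: +41.6%. Applied ad valorem rate: 19.5% + 41.6% = 61.1%.
Duty = $512,707.02 × 61.1% + 2,734 × $1.33 = $316,900.21.
Line 3 (4563.45, Tyray, 1,035 liters, $70,783.65):
Base rate for 4563.45 is 9.5% + $0.61/liter.
Origin Tyray qualifies under the Seria–Tyray agreement and 4563.45 is covered: preferential rate 5% applies instead.
Duty = $70,783.65 × 5% = $3,539.18.
Total = $43,377.74 + $316,900.21 + $3,539.18 = $363,817.13.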